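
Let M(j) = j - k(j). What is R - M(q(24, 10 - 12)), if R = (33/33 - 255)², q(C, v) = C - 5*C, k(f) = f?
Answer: 64516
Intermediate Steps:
q(C, v) = -4*C
M(j) = 0 (M(j) = j - j = 0)
R = 64516 (R = (33*(1/33) - 255)² = (1 - 255)² = (-254)² = 64516)
R - M(q(24, 10 - 12)) = 64516 - 1*0 = 64516 + 0 = 64516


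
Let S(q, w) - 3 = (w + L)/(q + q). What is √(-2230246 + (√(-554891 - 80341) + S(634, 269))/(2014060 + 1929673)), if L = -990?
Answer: √(-13942681090236867156937901 + 6340828566992*I*√39702)/2500326722 ≈ 6.7663e-8 + 1493.4*I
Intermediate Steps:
S(q, w) = 3 + (-990 + w)/(2*q) (S(q, w) = 3 + (w - 990)/(q + q) = 3 + (-990 + w)/((2*q)) = 3 + (-990 + w)*(1/(2*q)) = 3 + (-990 + w)/(2*q))
√(-2230246 + (√(-554891 - 80341) + S(634, 269))/(2014060 + 1929673)) = √(-2230246 + (√(-554891 - 80341) + (½)*(-990 + 269 + 6*634)/634)/(2014060 + 1929673)) = √(-2230246 + (√(-635232) + (½)*(1/634)*(-990 + 269 + 3804))/3943733) = √(-2230246 + (4*I*√39702 + (½)*(1/634)*3083)*(1/3943733)) = √(-2230246 + (4*I*√39702 + 3083/1268)*(1/3943733)) = √(-2230246 + (3083/1268 + 4*I*√39702)*(1/3943733)) = √(-2230246 + (3083/5000653444 + 4*I*√39702/3943733)) = √(-11152687340864141/5000653444 + 4*I*√39702/3943733)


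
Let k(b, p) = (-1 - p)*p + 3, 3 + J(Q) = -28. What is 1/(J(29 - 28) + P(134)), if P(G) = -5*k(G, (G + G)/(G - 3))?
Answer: -17161/254746 ≈ -0.067365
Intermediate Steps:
J(Q) = -31 (J(Q) = -3 - 28 = -31)
k(b, p) = 3 + p*(-1 - p) (k(b, p) = p*(-1 - p) + 3 = 3 + p*(-1 - p))
P(G) = -15 + 10*G/(-3 + G) + 20*G²/(-3 + G)² (P(G) = -5*(3 - (G + G)/(G - 3) - ((G + G)/(G - 3))²) = -5*(3 - 2*G/(-3 + G) - ((2*G)/(-3 + G))²) = -5*(3 - 2*G/(-3 + G) - (2*G/(-3 + G))²) = -5*(3 - 2*G/(-3 + G) - 4*G²/(-3 + G)²) = -5*(3 - 4*G²/(-3 + G)² - 2*G/(-3 + G)) = -15 + 10*G/(-3 + G) + 20*G²/(-3 + G)²)
1/(J(29 - 28) + P(134)) = 1/(-31 + 15*(-9 + 134² + 4*134)/(9 + 134² - 6*134)) = 1/(-31 + 15*(-9 + 17956 + 536)/(9 + 17956 - 804)) = 1/(-31 + 15*18483/17161) = 1/(-31 + 15*(1/17161)*18483) = 1/(-31 + 277245/17161) = 1/(-254746/17161) = -17161/254746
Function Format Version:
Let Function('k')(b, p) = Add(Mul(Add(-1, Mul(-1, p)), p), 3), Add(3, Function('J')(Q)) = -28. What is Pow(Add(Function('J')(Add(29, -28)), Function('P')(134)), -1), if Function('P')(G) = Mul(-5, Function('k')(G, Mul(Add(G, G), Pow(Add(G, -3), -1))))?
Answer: Rational(-17161, 254746) ≈ -0.067365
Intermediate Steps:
Function('J')(Q) = -31 (Function('J')(Q) = Add(-3, -28) = -31)
Function('k')(b, p) = Add(3, Mul(p, Add(-1, Mul(-1, p)))) (Function('k')(b, p) = Add(Mul(p, Add(-1, Mul(-1, p))), 3) = Add(3, Mul(p, Add(-1, Mul(-1, p)))))
Function('P')(G) = Add(-15, Mul(10, G, Pow(Add(-3, G), -1)), Mul(20, Pow(G, 2), Pow(Add(-3, G), -2))) (Function('P')(G) = Mul(-5, Add(3, Mul(-1, Mul(Add(G, G), Pow(Add(G, -3), -1))), Mul(-1, Pow(Mul(Add(G, G), Pow(Add(G, -3), -1)), 2)))) = Mul(-5, Add(3, Mul(-1, Mul(Mul(2, G), Pow(Add(-3, G), -1))), Mul(-1, Pow(Mul(Mul(2, G), Pow(Add(-3, G), -1)), 2)))) = Mul(-5, Add(3, Mul(-1, Mul(2, G, Pow(Add(-3, G), -1))), Mul(-1, Pow(Mul(2, G, Pow(Add(-3, G), -1)), 2)))) = Mul(-5, Add(3, Mul(-2, G, Pow(Add(-3, G), -1)), Mul(-1, Mul(4, Pow(G, 2), Pow(Add(-3, G), -2))))) = Mul(-5, Add(3, Mul(-2, G, Pow(Add(-3, G), -1)), Mul(-4, Pow(G, 2), Pow(Add(-3, G), -2)))) = Mul(-5, Add(3, Mul(-4, Pow(G, 2), Pow(Add(-3, G), -2)), Mul(-2, G, Pow(Add(-3, G), -1)))) = Add(-15, Mul(10, G, Pow(Add(-3, G), -1)), Mul(20, Pow(G, 2), Pow(Add(-3, G), -2))))
Pow(Add(Function('J')(Add(29, -28)), Function('P')(134)), -1) = Pow(Add(-31, Mul(15, Pow(Add(9, Pow(134, 2), Mul(-6, 134)), -1), Add(-9, Pow(134, 2), Mul(4, 134)))), -1) = Pow(Add(-31, Mul(15, Pow(Add(9, 17956, -804), -1), Add(-9, 17956, 536))), -1) = Pow(Add(-31, Mul(15, Pow(17161, -1), 18483)), -1) = Pow(Add(-31, Mul(15, Rational(1, 17161), 18483)), -1) = Pow(Add(-31, Rational(277245, 17161)), -1) = Pow(Rational(-254746, 17161), -1) = Rational(-17161, 254746)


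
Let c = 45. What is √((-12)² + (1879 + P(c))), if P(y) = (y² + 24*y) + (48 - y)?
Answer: √5131 ≈ 71.631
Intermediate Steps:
P(y) = 48 + y² + 23*y
√((-12)² + (1879 + P(c))) = √((-12)² + (1879 + (48 + 45² + 23*45))) = √(144 + (1879 + (48 + 2025 + 1035))) = √(144 + (1879 + 3108)) = √(144 + 4987) = √5131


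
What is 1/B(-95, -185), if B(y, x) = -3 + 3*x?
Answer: -1/558 ≈ -0.0017921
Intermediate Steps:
1/B(-95, -185) = 1/(-3 + 3*(-185)) = 1/(-3 - 555) = 1/(-558) = -1/558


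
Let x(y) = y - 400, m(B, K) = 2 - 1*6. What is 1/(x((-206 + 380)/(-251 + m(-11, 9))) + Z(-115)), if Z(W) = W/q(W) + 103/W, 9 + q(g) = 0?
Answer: -3519/1368188 ≈ -0.0025720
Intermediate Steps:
m(B, K) = -4 (m(B, K) = 2 - 6 = -4)
q(g) = -9 (q(g) = -9 + 0 = -9)
x(y) = -400 + y
Z(W) = 103/W - W/9 (Z(W) = W/(-9) + 103/W = W*(-⅑) + 103/W = -W/9 + 103/W = 103/W - W/9)
1/(x((-206 + 380)/(-251 + m(-11, 9))) + Z(-115)) = 1/((-400 + (-206 + 380)/(-251 - 4)) + (103/(-115) - ⅑*(-115))) = 1/((-400 + 174/(-255)) + (103*(-1/115) + 115/9)) = 1/((-400 + 174*(-1/255)) + (-103/115 + 115/9)) = 1/((-400 - 58/85) + 12298/1035) = 1/(-34058/85 + 12298/1035) = 1/(-1368188/3519) = -3519/1368188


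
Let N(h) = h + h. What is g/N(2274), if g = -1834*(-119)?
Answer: 109123/2274 ≈ 47.987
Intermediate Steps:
g = 218246
N(h) = 2*h
g/N(2274) = 218246/((2*2274)) = 218246/4548 = 218246*(1/4548) = 109123/2274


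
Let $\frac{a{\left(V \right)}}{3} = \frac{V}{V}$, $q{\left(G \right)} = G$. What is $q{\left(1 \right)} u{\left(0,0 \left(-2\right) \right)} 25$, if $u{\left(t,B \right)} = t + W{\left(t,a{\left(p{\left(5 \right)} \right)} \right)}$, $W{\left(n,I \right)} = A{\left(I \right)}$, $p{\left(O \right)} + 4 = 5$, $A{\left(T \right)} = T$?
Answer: $75$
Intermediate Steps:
$p{\left(O \right)} = 1$ ($p{\left(O \right)} = -4 + 5 = 1$)
$a{\left(V \right)} = 3$ ($a{\left(V \right)} = 3 \frac{V}{V} = 3 \cdot 1 = 3$)
$W{\left(n,I \right)} = I$
$u{\left(t,B \right)} = 3 + t$ ($u{\left(t,B \right)} = t + 3 = 3 + t$)
$q{\left(1 \right)} u{\left(0,0 \left(-2\right) \right)} 25 = 1 \left(3 + 0\right) 25 = 1 \cdot 3 \cdot 25 = 3 \cdot 25 = 75$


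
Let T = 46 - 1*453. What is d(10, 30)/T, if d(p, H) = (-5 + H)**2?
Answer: -625/407 ≈ -1.5356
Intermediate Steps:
T = -407 (T = 46 - 453 = -407)
d(10, 30)/T = (-5 + 30)**2/(-407) = 25**2*(-1/407) = 625*(-1/407) = -625/407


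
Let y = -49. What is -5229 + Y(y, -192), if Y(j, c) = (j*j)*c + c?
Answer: -466413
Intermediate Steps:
Y(j, c) = c + c*j² (Y(j, c) = j²*c + c = c*j² + c = c + c*j²)
-5229 + Y(y, -192) = -5229 - 192*(1 + (-49)²) = -5229 - 192*(1 + 2401) = -5229 - 192*2402 = -5229 - 461184 = -466413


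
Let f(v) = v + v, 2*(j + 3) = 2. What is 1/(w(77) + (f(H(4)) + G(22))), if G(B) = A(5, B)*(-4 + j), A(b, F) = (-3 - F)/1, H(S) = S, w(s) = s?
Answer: 1/235 ≈ 0.0042553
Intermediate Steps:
j = -2 (j = -3 + (½)*2 = -3 + 1 = -2)
A(b, F) = -3 - F (A(b, F) = (-3 - F)*1 = -3 - F)
f(v) = 2*v
G(B) = 18 + 6*B (G(B) = (-3 - B)*(-4 - 2) = (-3 - B)*(-6) = 18 + 6*B)
1/(w(77) + (f(H(4)) + G(22))) = 1/(77 + (2*4 + (18 + 6*22))) = 1/(77 + (8 + (18 + 132))) = 1/(77 + (8 + 150)) = 1/(77 + 158) = 1/235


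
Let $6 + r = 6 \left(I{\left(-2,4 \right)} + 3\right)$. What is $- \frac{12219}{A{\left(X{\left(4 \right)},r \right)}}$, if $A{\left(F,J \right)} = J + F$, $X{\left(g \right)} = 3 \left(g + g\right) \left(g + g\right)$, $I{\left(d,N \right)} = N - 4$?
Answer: $- \frac{4073}{68} \approx -59.897$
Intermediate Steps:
$I{\left(d,N \right)} = -4 + N$
$X{\left(g \right)} = 12 g^{2}$ ($X{\left(g \right)} = 3 \cdot 2 g 2 g = 3 \cdot 4 g^{2} = 12 g^{2}$)
$r = 12$ ($r = -6 + 6 \left(\left(-4 + 4\right) + 3\right) = -6 + 6 \left(0 + 3\right) = -6 + 6 \cdot 3 = -6 + 18 = 12$)
$A{\left(F,J \right)} = F + J$
$- \frac{12219}{A{\left(X{\left(4 \right)},r \right)}} = - \frac{12219}{12 \cdot 4^{2} + 12} = - \frac{12219}{12 \cdot 16 + 12} = - \frac{12219}{192 + 12} = - \frac{12219}{204} = \left(-12219\right) \frac{1}{204} = - \frac{4073}{68}$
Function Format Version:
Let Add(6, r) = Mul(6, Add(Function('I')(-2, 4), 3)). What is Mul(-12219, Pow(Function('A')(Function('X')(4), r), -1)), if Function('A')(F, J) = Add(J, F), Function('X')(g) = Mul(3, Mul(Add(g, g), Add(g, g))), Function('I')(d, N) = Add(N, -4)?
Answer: Rational(-4073, 68) ≈ -59.897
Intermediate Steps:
Function('I')(d, N) = Add(-4, N)
Function('X')(g) = Mul(12, Pow(g, 2)) (Function('X')(g) = Mul(3, Mul(Mul(2, g), Mul(2, g))) = Mul(3, Mul(4, Pow(g, 2))) = Mul(12, Pow(g, 2)))
r = 12 (r = Add(-6, Mul(6, Add(Add(-4, 4), 3))) = Add(-6, Mul(6, Add(0, 3))) = Add(-6, Mul(6, 3)) = Add(-6, 18) = 12)
Function('A')(F, J) = Add(F, J)
Mul(-12219, Pow(Function('A')(Function('X')(4), r), -1)) = Mul(-12219, Pow(Add(Mul(12, Pow(4, 2)), 12), -1)) = Mul(-12219, Pow(Add(Mul(12, 16), 12), -1)) = Mul(-12219, Pow(Add(192, 12), -1)) = Mul(-12219, Pow(204, -1)) = Mul(-12219, Rational(1, 204)) = Rational(-4073, 68)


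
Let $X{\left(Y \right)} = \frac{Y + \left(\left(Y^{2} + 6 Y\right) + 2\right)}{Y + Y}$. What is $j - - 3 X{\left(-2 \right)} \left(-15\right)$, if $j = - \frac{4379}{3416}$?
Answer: $- \frac{311819}{3416} \approx -91.282$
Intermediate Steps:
$X{\left(Y \right)} = \frac{2 + Y^{2} + 7 Y}{2 Y}$ ($X{\left(Y \right)} = \frac{Y + \left(2 + Y^{2} + 6 Y\right)}{2 Y} = \left(2 + Y^{2} + 7 Y\right) \frac{1}{2 Y} = \frac{2 + Y^{2} + 7 Y}{2 Y}$)
$j = - \frac{4379}{3416}$ ($j = \left(-4379\right) \frac{1}{3416} = - \frac{4379}{3416} \approx -1.2819$)
$j - - 3 X{\left(-2 \right)} \left(-15\right) = - \frac{4379}{3416} - - 3 \frac{2 - 2 \left(7 - 2\right)}{2 \left(-2\right)} \left(-15\right) = - \frac{4379}{3416} - - 3 \cdot \frac{1}{2} \left(- \frac{1}{2}\right) \left(2 - 10\right) \left(-15\right) = - \frac{4379}{3416} - - 3 \cdot \frac{1}{2} \left(- \frac{1}{2}\right) \left(-8\right) \left(-15\right) = - \frac{4379}{3416} - \left(-3\right) 2 \left(-15\right) = - \frac{4379}{3416} - \left(-6\right) \left(-15\right) = - \frac{4379}{3416} - 90 = - \frac{311819}{3416}$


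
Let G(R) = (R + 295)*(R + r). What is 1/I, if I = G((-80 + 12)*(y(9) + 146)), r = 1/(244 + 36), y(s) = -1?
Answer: 56/5281408487 ≈ 1.0603e-8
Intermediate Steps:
r = 1/280 ≈ 0.0035714
G(R) = (295 + R)*(1/280 + R) (G(R) = (R + 295)*(R + 1/280) = (295 + R)*(1/280 + R))
I = 5281408487/56 (I = 59/56 + ((-80 + 12)*(-1 + 146))**2 + 82601*((-80 + 12)*(-1 + 146))/280 = 59/56 + (-68*145)**2 + 82601*(-68*145)/280 = 59/56 + (-9860)**2 + (82601/280)*(-9860) = 59/56 + 97219600 - 40722293/14 = 5281408487/56 ≈ 9.4311e+7)
1/I = 1/(5281408487/56) = 56/5281408487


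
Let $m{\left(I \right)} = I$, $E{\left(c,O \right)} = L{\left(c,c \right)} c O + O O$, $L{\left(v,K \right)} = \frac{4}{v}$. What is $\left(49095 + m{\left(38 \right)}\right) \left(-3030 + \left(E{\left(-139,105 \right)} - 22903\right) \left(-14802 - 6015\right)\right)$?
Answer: $11719112558748$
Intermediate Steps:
$E{\left(c,O \right)} = O^{2} + 4 O$ ($E{\left(c,O \right)} = \frac{4}{c} c O + O O = 4 O + O^{2} = O^{2} + 4 O$)
$\left(49095 + m{\left(38 \right)}\right) \left(-3030 + \left(E{\left(-139,105 \right)} - 22903\right) \left(-14802 - 6015\right)\right) = \left(49095 + 38\right) \left(-3030 + \left(105 \left(4 + 105\right) - 22903\right) \left(-14802 - 6015\right)\right) = 49133 \left(-3030 + \left(105 \cdot 109 - 22903\right) \left(-20817\right)\right) = 49133 \left(-3030 + \left(11445 - 22903\right) \left(-20817\right)\right) = 49133 \left(-3030 - -238521186\right) = 49133 \left(-3030 + 238521186\right) = 49133 \cdot 238518156 = 11719112558748$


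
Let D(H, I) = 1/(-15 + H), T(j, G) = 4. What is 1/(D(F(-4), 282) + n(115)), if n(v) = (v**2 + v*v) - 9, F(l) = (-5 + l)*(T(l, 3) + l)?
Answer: 15/396614 ≈ 3.7820e-5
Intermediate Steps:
F(l) = (-5 + l)*(4 + l)
n(v) = -9 + 2*v**2 (n(v) = (v**2 + v**2) - 9 = 2*v**2 - 9 = -9 + 2*v**2)
1/(D(F(-4), 282) + n(115)) = 1/(1/(-15 + (-20 + (-4)**2 - 1*(-4))) + (-9 + 2*115**2)) = 1/(1/(-15 + (-20 + 16 + 4)) + (-9 + 2*13225)) = 1/(1/(-15 + 0) + (-9 + 26450)) = 1/(1/(-15) + 26441) = 1/(-1/15 + 26441) = 1/(396614/15) = 15/396614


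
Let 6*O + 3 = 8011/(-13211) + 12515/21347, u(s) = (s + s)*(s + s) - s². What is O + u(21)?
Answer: 2237785071743/1692091302 ≈ 1322.5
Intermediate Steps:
u(s) = 3*s² (u(s) = (2*s)*(2*s) - s² = 4*s² - s² = 3*s²)
O = -851720803/1692091302 (O = -½ + (8011/(-13211) + 12515/21347)/6 = -½ + (8011*(-1/13211) + 12515*(1/21347))/6 = -½ + (-8011/13211 + 12515/21347)/6 = -½ + (⅙)*(-5675152/282015217) = -½ - 2837576/846045651 = -851720803/1692091302 ≈ -0.50335)
O + u(21) = -851720803/1692091302 + 3*21² = -851720803/1692091302 + 3*441 = -851720803/1692091302 + 1323 = 2237785071743/1692091302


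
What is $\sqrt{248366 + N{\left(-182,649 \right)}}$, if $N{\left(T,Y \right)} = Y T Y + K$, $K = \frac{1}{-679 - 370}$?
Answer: $\frac{i \sqrt{84081878097665}}{1049} \approx 8741.3 i$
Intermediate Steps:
$K = - \frac{1}{1049}$ ($K = \frac{1}{-1049} = - \frac{1}{1049} \approx -0.00095329$)
$N{\left(T,Y \right)} = - \frac{1}{1049} + T Y^{2}$ ($N{\left(T,Y \right)} = Y T Y - \frac{1}{1049} = T Y Y - \frac{1}{1049} = T Y^{2} - \frac{1}{1049} = - \frac{1}{1049} + T Y^{2}$)
$\sqrt{248366 + N{\left(-182,649 \right)}} = \sqrt{248366 - \left(\frac{1}{1049} + 182 \cdot 649^{2}\right)} = \sqrt{248366 - \frac{80414852519}{1049}} = \sqrt{- \frac{80154316585}{1049}} = \frac{i \sqrt{84081878097665}}{1049}$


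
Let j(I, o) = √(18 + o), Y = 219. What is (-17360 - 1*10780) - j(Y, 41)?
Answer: -28140 - √59 ≈ -28148.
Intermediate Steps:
(-17360 - 1*10780) - j(Y, 41) = (-17360 - 1*10780) - √(18 + 41) = (-17360 - 10780) - √59 = -28140 - √59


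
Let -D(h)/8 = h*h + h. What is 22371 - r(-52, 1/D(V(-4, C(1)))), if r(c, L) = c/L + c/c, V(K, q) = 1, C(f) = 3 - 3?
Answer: 21538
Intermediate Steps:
C(f) = 0
D(h) = -8*h - 8*h² (D(h) = -8*(h*h + h) = -8*(h² + h) = -8*(h + h²) = -8*h - 8*h²)
r(c, L) = 1 + c/L (r(c, L) = c/L + 1 = 1 + c/L)
22371 - r(-52, 1/D(V(-4, C(1)))) = 22371 - (1/(-8*1*(1 + 1)) - 52)/(1/(-8*1*(1 + 1))) = 22371 - (1/(-8*1*2) - 52)/(1/(-8*1*2)) = 22371 - (1/(-16) - 52)/(1/(-16)) = 22371 - (-1/16 - 52)/(-1/16) = 22371 - (-16)*(-833)/16 = 22371 - 1*833 = 22371 - 833 = 21538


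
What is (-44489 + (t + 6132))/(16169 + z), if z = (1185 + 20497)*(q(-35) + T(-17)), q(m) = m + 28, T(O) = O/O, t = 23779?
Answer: 394/3079 ≈ 0.12796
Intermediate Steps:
T(O) = 1
q(m) = 28 + m
z = -130092 (z = (1185 + 20497)*((28 - 35) + 1) = 21682*(-7 + 1) = 21682*(-6) = -130092)
(-44489 + (t + 6132))/(16169 + z) = (-44489 + (23779 + 6132))/(16169 - 130092) = (-44489 + 29911)/(-113923) = -14578*(-1/113923) = 394/3079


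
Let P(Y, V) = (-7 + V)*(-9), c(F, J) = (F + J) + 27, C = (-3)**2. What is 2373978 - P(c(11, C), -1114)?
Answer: 2363889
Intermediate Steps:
C = 9
c(F, J) = 27 + F + J
P(Y, V) = 63 - 9*V
2373978 - P(c(11, C), -1114) = 2373978 - (63 - 9*(-1114)) = 2373978 - (63 + 10026) = 2373978 - 1*10089 = 2373978 - 10089 = 2363889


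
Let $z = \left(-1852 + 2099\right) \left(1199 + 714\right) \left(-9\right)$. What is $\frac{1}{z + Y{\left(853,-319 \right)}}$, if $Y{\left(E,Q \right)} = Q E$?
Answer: $- \frac{1}{4524706} \approx -2.2101 \cdot 10^{-7}$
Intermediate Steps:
$Y{\left(E,Q \right)} = E Q$
$z = -4252599$ ($z = 247 \cdot 1913 \left(-9\right) = 472511 \left(-9\right) = -4252599$)
$\frac{1}{z + Y{\left(853,-319 \right)}} = \frac{1}{-4252599 + 853 \left(-319\right)} = \frac{1}{-4252599 - 272107} = \frac{1}{-4524706} = - \frac{1}{4524706}$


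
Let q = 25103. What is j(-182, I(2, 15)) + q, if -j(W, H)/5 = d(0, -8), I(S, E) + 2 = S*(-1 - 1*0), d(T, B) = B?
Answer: 25143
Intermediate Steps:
I(S, E) = -2 - S (I(S, E) = -2 + S*(-1 - 1*0) = -2 + S*(-1 + 0) = -2 + S*(-1) = -2 - S)
j(W, H) = 40 (j(W, H) = -5*(-8) = 40)
j(-182, I(2, 15)) + q = 40 + 25103 = 25143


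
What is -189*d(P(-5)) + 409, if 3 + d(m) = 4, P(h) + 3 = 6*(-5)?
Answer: 220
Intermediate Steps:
P(h) = -33 (P(h) = -3 + 6*(-5) = -3 - 30 = -33)
d(m) = 1 (d(m) = -3 + 4 = 1)
-189*d(P(-5)) + 409 = -189*1 + 409 = -189 + 409 = 220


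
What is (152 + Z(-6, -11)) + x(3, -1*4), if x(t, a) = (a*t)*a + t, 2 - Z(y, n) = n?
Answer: 216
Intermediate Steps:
Z(y, n) = 2 - n
x(t, a) = t + t*a² (x(t, a) = t*a² + t = t + t*a²)
(152 + Z(-6, -11)) + x(3, -1*4) = (152 + (2 - 1*(-11))) + 3*(1 + (-1*4)²) = (152 + (2 + 11)) + 3*(1 + (-4)²) = (152 + 13) + 3*(1 + 16) = 165 + 3*17 = 165 + 51 = 216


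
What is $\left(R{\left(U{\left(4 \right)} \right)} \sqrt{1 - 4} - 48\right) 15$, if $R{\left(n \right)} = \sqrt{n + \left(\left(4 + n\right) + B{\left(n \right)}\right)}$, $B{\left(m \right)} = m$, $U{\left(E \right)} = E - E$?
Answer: $-720 + 30 i \sqrt{3} \approx -720.0 + 51.962 i$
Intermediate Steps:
$U{\left(E \right)} = 0$
$R{\left(n \right)} = \sqrt{4 + 3 n}$ ($R{\left(n \right)} = \sqrt{n + \left(\left(4 + n\right) + n\right)} = \sqrt{n + \left(4 + 2 n\right)} = \sqrt{4 + 3 n}$)
$\left(R{\left(U{\left(4 \right)} \right)} \sqrt{1 - 4} - 48\right) 15 = \left(\sqrt{4 + 3 \cdot 0} \sqrt{1 - 4} - 48\right) 15 = \left(\sqrt{4 + 0} \sqrt{-3} - 48\right) 15 = \left(\sqrt{4} i \sqrt{3} - 48\right) 15 = \left(2 i \sqrt{3} - 48\right) 15 = \left(-48 + 2 i \sqrt{3}\right) 15 = -720 + 30 i \sqrt{3}$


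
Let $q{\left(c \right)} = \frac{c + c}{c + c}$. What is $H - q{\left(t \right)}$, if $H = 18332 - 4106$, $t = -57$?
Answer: $14225$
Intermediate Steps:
$H = 14226$ ($H = 18332 - 4106 = 14226$)
$q{\left(c \right)} = 1$ ($q{\left(c \right)} = \frac{2 c}{2 c} = 2 c \frac{1}{2 c} = 1$)
$H - q{\left(t \right)} = 14226 - 1 = 14225$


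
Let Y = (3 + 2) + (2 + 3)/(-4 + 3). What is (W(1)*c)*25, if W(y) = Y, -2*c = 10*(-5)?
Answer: 0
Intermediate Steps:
c = 25 (c = -5*(-5) = -1/2*(-50) = 25)
Y = 0 (Y = 5 + 5/(-1) = 5 + 5*(-1) = 5 - 5 = 0)
W(y) = 0
(W(1)*c)*25 = (0*25)*25 = 0*25 = 0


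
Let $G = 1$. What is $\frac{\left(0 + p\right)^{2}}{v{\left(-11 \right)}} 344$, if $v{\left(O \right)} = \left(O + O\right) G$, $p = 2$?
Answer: $- \frac{688}{11} \approx -62.545$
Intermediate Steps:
$v{\left(O \right)} = 2 O$ ($v{\left(O \right)} = \left(O + O\right) 1 = 2 O 1 = 2 O$)
$\frac{\left(0 + p\right)^{2}}{v{\left(-11 \right)}} 344 = \frac{\left(0 + 2\right)^{2}}{2 \left(-11\right)} 344 = \frac{2^{2}}{-22} \cdot 344 = 4 \left(- \frac{1}{22}\right) 344 = \left(- \frac{2}{11}\right) 344 = - \frac{688}{11}$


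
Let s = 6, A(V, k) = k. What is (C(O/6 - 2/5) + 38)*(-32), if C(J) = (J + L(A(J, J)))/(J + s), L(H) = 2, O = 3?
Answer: -74848/61 ≈ -1227.0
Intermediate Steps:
C(J) = (2 + J)/(6 + J) (C(J) = (J + 2)/(J + 6) = (2 + J)/(6 + J))
(C(O/6 - 2/5) + 38)*(-32) = ((2 + (3/6 - 2/5))/(6 + (3/6 - 2/5)) + 38)*(-32) = ((2 + (3*(⅙) - 2*⅕))/(6 + (3*(⅙) - 2*⅕)) + 38)*(-32) = ((2 + (½ - ⅖))/(6 + (½ - ⅖)) + 38)*(-32) = ((2 + ⅒)/(6 + ⅒) + 38)*(-32) = ((21/10)/(61/10) + 38)*(-32) = ((10/61)*(21/10) + 38)*(-32) = (21/61 + 38)*(-32) = (2339/61)*(-32) = -74848/61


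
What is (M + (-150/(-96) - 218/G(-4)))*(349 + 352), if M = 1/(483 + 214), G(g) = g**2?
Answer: -94288005/11152 ≈ -8454.8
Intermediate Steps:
M = 1/697 ≈ 0.0014347
(M + (-150/(-96) - 218/G(-4)))*(349 + 352) = (1/697 + (-150/(-96) - 218/((-4)**2)))*(349 + 352) = (1/697 + (-150*(-1/96) - 218/16))*701 = (1/697 + (25/16 - 218*1/16))*701 = (1/697 + (25/16 - 109/8))*701 = (1/697 - 193/16)*701 = -134505/11152*701 = -94288005/11152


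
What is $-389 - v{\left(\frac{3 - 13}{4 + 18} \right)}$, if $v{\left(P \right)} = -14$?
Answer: $-375$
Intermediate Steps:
$-389 - v{\left(\frac{3 - 13}{4 + 18} \right)} = -389 - -14 = -389 + 14 = -375$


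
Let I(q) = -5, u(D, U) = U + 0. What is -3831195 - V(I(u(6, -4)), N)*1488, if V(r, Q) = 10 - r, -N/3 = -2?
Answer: -3853515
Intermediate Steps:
N = 6 (N = -3*(-2) = 6)
u(D, U) = U
-3831195 - V(I(u(6, -4)), N)*1488 = -3831195 - (10 - 1*(-5))*1488 = -3831195 - (10 + 5)*1488 = -3831195 - 15*1488 = -3831195 - 1*22320 = -3831195 - 22320 = -3853515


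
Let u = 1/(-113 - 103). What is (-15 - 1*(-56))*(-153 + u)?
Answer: -1355009/216 ≈ -6273.2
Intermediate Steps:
u = -1/216 (u = 1/(-216) = -1/216 ≈ -0.0046296)
(-15 - 1*(-56))*(-153 + u) = (-15 - 1*(-56))*(-153 - 1/216) = (-15 + 56)*(-33049/216) = 41*(-33049/216) = -1355009/216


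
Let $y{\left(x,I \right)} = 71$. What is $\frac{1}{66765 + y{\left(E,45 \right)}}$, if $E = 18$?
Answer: $\frac{1}{66836} \approx 1.4962 \cdot 10^{-5}$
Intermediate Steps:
$\frac{1}{66765 + y{\left(E,45 \right)}} = \frac{1}{66765 + 71} = \frac{1}{66836}$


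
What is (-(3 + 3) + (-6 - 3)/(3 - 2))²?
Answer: 225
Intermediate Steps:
(-(3 + 3) + (-6 - 3)/(3 - 2))² = (-1*6 - 9/1)² = (-6 - 9*1)² = (-6 - 9)² = (-15)² = 225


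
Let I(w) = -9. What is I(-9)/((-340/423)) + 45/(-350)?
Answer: 26343/2380 ≈ 11.068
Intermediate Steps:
I(-9)/((-340/423)) + 45/(-350) = -9/((-340/423)) + 45/(-350) = -9/((-340*1/423)) + 45*(-1/350) = -9/(-340/423) - 9/70 = -9*(-423/340) - 9/70 = 3807/340 - 9/70 = 26343/2380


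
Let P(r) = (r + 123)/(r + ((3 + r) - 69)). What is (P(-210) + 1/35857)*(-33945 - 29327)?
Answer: -32901914540/2904417 ≈ -11328.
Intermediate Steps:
P(r) = (123 + r)/(-66 + 2*r) (P(r) = (123 + r)/(r + (-66 + r)) = (123 + r)/(-66 + 2*r))
(P(-210) + 1/35857)*(-33945 - 29327) = ((123 - 210)/(2*(-33 - 210)) + 1/35857)*(-33945 - 29327) = ((½)*(-87)/(-243) + 1/35857)*(-63272) = ((½)*(-1/243)*(-87) + 1/35857)*(-63272) = (29/162 + 1/35857)*(-63272) = (1040015/5808834)*(-63272) = -32901914540/2904417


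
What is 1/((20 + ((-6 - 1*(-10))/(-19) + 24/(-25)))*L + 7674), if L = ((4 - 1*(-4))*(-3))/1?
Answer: 475/3430494 ≈ 0.00013846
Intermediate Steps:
L = -24 (L = ((4 + 4)*(-3))*1 = (8*(-3))*1 = -24*1 = -24)
1/((20 + ((-6 - 1*(-10))/(-19) + 24/(-25)))*L + 7674) = 1/((20 + ((-6 - 1*(-10))/(-19) + 24/(-25)))*(-24) + 7674) = 1/((20 + ((-6 + 10)*(-1/19) + 24*(-1/25)))*(-24) + 7674) = 1/((20 + (4*(-1/19) - 24/25))*(-24) + 7674) = 1/((20 + (-4/19 - 24/25))*(-24) + 7674) = 1/((20 - 556/475)*(-24) + 7674) = 1/((8944/475)*(-24) + 7674) = 1/(-214656/475 + 7674) = 1/(3430494/475) = 475/3430494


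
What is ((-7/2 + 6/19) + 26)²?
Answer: 751689/1444 ≈ 520.56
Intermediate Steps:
((-7/2 + 6/19) + 26)² = (-121/38 + 26)² = (867/38)² = 751689/1444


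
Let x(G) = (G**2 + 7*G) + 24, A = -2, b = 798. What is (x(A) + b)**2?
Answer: 659344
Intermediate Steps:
x(G) = 24 + G**2 + 7*G
(x(A) + b)**2 = ((24 + (-2)**2 + 7*(-2)) + 798)**2 = ((24 + 4 - 14) + 798)**2 = (14 + 798)**2 = 812**2 = 659344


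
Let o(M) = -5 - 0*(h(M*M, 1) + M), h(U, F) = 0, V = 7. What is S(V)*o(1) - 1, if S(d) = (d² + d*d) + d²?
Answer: -736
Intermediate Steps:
S(d) = 3*d² (S(d) = (d² + d²) + d² = 2*d² + d² = 3*d²)
o(M) = -5 (o(M) = -5 - 0*(0 + M) = -5 - 0*M = -5 - 1*0 = -5 + 0 = -5)
S(V)*o(1) - 1 = (3*7²)*(-5) - 1 = (3*49)*(-5) - 1 = 147*(-5) - 1 = -735 - 1 = -736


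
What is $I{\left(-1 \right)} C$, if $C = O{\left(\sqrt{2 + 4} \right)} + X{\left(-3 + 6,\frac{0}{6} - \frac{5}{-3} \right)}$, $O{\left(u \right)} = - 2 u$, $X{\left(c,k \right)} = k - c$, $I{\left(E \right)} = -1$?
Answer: $\frac{4}{3} + 2 \sqrt{6} \approx 6.2323$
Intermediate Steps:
$C = - \frac{4}{3} - 2 \sqrt{6}$ ($C = - 2 \sqrt{2 + 4} + \left(\left(\frac{0}{6} - \frac{5}{-3}\right) - \left(-3 + 6\right)\right) = - 2 \sqrt{6} + \left(\left(0 \cdot \frac{1}{6} - - \frac{5}{3}\right) - 3\right) = - 2 \sqrt{6} + \left(\left(0 + \frac{5}{3}\right) - 3\right) = - 2 \sqrt{6} + \left(\frac{5}{3} - 3\right) = - 2 \sqrt{6} - \frac{4}{3} = - \frac{4}{3} - 2 \sqrt{6} \approx -6.2323$)
$I{\left(-1 \right)} C = - (- \frac{4}{3} - 2 \sqrt{6}) = \frac{4}{3} + 2 \sqrt{6}$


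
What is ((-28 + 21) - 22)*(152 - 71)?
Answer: -2349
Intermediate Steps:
((-28 + 21) - 22)*(152 - 71) = (-7 - 22)*81 = -29*81 = -2349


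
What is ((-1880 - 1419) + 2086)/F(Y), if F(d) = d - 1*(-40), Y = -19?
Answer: -1213/21 ≈ -57.762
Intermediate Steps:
F(d) = 40 + d (F(d) = d + 40 = 40 + d)
((-1880 - 1419) + 2086)/F(Y) = ((-1880 - 1419) + 2086)/(40 - 19) = (-3299 + 2086)/21 = -1213*1/21 = -1213/21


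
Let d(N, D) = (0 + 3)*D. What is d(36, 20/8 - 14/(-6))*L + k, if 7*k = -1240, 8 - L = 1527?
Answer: -310837/14 ≈ -22203.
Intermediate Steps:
L = -1519 (L = 8 - 1*1527 = 8 - 1527 = -1519)
d(N, D) = 3*D
k = -1240/7 (k = (⅐)*(-1240) = -1240/7 ≈ -177.14)
d(36, 20/8 - 14/(-6))*L + k = (3*(20/8 - 14/(-6)))*(-1519) - 1240/7 = (3*(20*(⅛) - 14*(-⅙)))*(-1519) - 1240/7 = (3*(5/2 + 7/3))*(-1519) - 1240/7 = (3*(29/6))*(-1519) - 1240/7 = (29/2)*(-1519) - 1240/7 = -44051/2 - 1240/7 = -310837/14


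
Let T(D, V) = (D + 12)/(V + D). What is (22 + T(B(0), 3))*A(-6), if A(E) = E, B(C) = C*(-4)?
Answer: -156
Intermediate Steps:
B(C) = -4*C
T(D, V) = (12 + D)/(D + V)
(22 + T(B(0), 3))*A(-6) = (22 + (12 - 4*0)/(-4*0 + 3))*(-6) = (22 + (12 + 0)/(0 + 3))*(-6) = (22 + 12/3)*(-6) = (22 + (⅓)*12)*(-6) = (22 + 4)*(-6) = 26*(-6) = -156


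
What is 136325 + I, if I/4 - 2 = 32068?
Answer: 264605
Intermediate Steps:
I = 128280 (I = 8 + 4*32068 = 8 + 128272 = 128280)
136325 + I = 136325 + 128280 = 264605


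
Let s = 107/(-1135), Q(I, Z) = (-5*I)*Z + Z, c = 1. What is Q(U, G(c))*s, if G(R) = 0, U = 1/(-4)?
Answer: 0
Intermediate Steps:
U = -¼ ≈ -0.25000
Q(I, Z) = Z - 5*I*Z (Q(I, Z) = -5*I*Z + Z = Z - 5*I*Z)
s = -107/1135 (s = 107*(-1/1135) = -107/1135 ≈ -0.094273)
Q(U, G(c))*s = (0*(1 - 5*(-¼)))*(-107/1135) = (0*(1 + 5/4))*(-107/1135) = (0*(9/4))*(-107/1135) = 0*(-107/1135) = 0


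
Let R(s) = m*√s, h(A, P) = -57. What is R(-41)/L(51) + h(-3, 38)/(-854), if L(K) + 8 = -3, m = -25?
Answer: 57/854 + 25*I*√41/11 ≈ 0.066745 + 14.553*I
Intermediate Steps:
L(K) = -11 (L(K) = -8 - 3 = -11)
R(s) = -25*√s
R(-41)/L(51) + h(-3, 38)/(-854) = -25*I*√41/(-11) - 57/(-854) = -25*I*√41*(-1/11) - 57*(-1/854) = -25*I*√41*(-1/11) + 57/854 = 25*I*√41/11 + 57/854 = 57/854 + 25*I*√41/11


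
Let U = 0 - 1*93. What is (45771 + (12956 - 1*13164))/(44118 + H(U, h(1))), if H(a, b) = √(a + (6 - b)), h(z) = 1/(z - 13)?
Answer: 24121781208/23356776131 - 91126*I*√3129/23356776131 ≈ 1.0328 - 0.00021824*I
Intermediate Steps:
h(z) = 1/(-13 + z)
U = -93 (U = 0 - 93 = -93)
H(a, b) = √(6 + a - b)
(45771 + (12956 - 1*13164))/(44118 + H(U, h(1))) = (45771 + (12956 - 1*13164))/(44118 + √(6 - 93 - 1/(-13 + 1))) = (45771 + (12956 - 13164))/(44118 + √(6 - 93 - 1/(-12))) = (45771 - 208)/(44118 + √(6 - 93 - 1*(-1/12))) = 45563/(44118 + √(6 - 93 + 1/12)) = 45563/(44118 + √(-1043/12)) = 45563/(44118 + I*√3129/6)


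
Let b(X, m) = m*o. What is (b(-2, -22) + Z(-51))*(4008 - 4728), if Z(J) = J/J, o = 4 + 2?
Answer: 94320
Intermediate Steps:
o = 6
b(X, m) = 6*m (b(X, m) = m*6 = 6*m)
Z(J) = 1
(b(-2, -22) + Z(-51))*(4008 - 4728) = (6*(-22) + 1)*(4008 - 4728) = (-132 + 1)*(-720) = -131*(-720) = 94320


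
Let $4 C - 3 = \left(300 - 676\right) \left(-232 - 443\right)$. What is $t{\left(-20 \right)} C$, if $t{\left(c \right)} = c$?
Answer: $-1269015$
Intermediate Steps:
$C = \frac{253803}{4}$ ($C = \frac{3}{4} + \frac{\left(300 - 676\right) \left(-232 - 443\right)}{4} = \frac{3}{4} + \frac{\left(-376\right) \left(-675\right)}{4} = \frac{3}{4} + \frac{1}{4} \cdot 253800 = \frac{3}{4} + 63450 = \frac{253803}{4} \approx 63451.0$)
$t{\left(-20 \right)} C = \left(-20\right) \frac{253803}{4} = -1269015$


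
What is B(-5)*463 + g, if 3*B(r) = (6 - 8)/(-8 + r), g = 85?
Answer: 4241/39 ≈ 108.74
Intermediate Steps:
B(r) = -2/(3*(-8 + r)) (B(r) = ((6 - 8)/(-8 + r))/3 = (-2/(-8 + r))/3 = -2/(3*(-8 + r)))
B(-5)*463 + g = -2/(-24 + 3*(-5))*463 + 85 = -2/(-24 - 15)*463 + 85 = -2/(-39)*463 + 85 = -2*(-1/39)*463 + 85 = (2/39)*463 + 85 = 926/39 + 85 = 4241/39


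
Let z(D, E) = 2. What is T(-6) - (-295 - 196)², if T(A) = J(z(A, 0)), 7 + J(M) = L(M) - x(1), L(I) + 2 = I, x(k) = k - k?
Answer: -241088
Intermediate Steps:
x(k) = 0
L(I) = -2 + I
J(M) = -9 + M (J(M) = -7 + ((-2 + M) - 1*0) = -7 + ((-2 + M) + 0) = -7 + (-2 + M) = -9 + M)
T(A) = -7 (T(A) = -9 + 2 = -7)
T(-6) - (-295 - 196)² = -7 - (-295 - 196)² = -7 - 1*(-491)² = -7 - 1*241081 = -7 - 241081 = -241088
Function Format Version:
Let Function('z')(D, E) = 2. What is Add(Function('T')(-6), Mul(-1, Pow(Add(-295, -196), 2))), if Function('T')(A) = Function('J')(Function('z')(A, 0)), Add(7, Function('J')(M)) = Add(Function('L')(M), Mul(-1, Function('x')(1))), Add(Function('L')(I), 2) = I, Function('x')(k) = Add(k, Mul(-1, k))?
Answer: -241088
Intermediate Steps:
Function('x')(k) = 0
Function('L')(I) = Add(-2, I)
Function('J')(M) = Add(-9, M) (Function('J')(M) = Add(-7, Add(Add(-2, M), Mul(-1, 0))) = Add(-7, Add(Add(-2, M), 0)) = Add(-7, Add(-2, M)) = Add(-9, M))
Function('T')(A) = -7 (Function('T')(A) = Add(-9, 2) = -7)
Add(Function('T')(-6), Mul(-1, Pow(Add(-295, -196), 2))) = Add(-7, Mul(-1, Pow(Add(-295, -196), 2))) = Add(-7, Mul(-1, Pow(-491, 2))) = Add(-7, Mul(-1, 241081)) = Add(-7, -241081) = -241088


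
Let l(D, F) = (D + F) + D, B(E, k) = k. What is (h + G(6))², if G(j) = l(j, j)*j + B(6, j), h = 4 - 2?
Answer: 13456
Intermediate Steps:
l(D, F) = F + 2*D
h = 2
G(j) = j + 3*j² (G(j) = (j + 2*j)*j + j = (3*j)*j + j = 3*j² + j = j + 3*j²)
(h + G(6))² = (2 + 6*(1 + 3*6))² = (2 + 6*(1 + 18))² = (2 + 6*19)² = (2 + 114)² = 116² = 13456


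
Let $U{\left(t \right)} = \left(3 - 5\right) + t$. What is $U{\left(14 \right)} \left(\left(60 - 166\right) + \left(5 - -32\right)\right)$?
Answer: $-828$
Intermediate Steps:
$U{\left(t \right)} = -2 + t$
$U{\left(14 \right)} \left(\left(60 - 166\right) + \left(5 - -32\right)\right) = \left(-2 + 14\right) \left(\left(60 - 166\right) + \left(5 - -32\right)\right) = 12 \left(-106 + \left(5 + 32\right)\right) = 12 \left(-106 + 37\right) = 12 \left(-69\right) = -828$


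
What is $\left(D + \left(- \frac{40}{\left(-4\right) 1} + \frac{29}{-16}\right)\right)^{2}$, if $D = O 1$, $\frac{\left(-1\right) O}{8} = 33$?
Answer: $\frac{16752649}{256} \approx 65440.0$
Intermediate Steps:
$O = -264$ ($O = \left(-8\right) 33 = -264$)
$D = -264$ ($D = \left(-264\right) 1 = -264$)
$\left(D + \left(- \frac{40}{\left(-4\right) 1} + \frac{29}{-16}\right)\right)^{2} = \left(-264 + \left(- \frac{40}{\left(-4\right) 1} + \frac{29}{-16}\right)\right)^{2} = \left(-264 - \left(\frac{29}{16} + \frac{40}{-4}\right)\right)^{2} = \left(-264 - - \frac{131}{16}\right)^{2} = \left(-264 + \left(10 - \frac{29}{16}\right)\right)^{2} = \left(-264 + \frac{131}{16}\right)^{2} = \left(- \frac{4093}{16}\right)^{2} = \frac{16752649}{256}$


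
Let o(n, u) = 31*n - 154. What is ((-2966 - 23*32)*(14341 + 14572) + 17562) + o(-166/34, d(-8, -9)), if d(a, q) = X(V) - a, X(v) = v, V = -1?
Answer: -1819317379/17 ≈ -1.0702e+8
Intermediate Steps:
d(a, q) = -1 - a
o(n, u) = -154 + 31*n
((-2966 - 23*32)*(14341 + 14572) + 17562) + o(-166/34, d(-8, -9)) = ((-2966 - 23*32)*(14341 + 14572) + 17562) + (-154 + 31*(-166/34)) = ((-2966 - 736)*28913 + 17562) + (-154 + 31*(-166*1/34)) = (-3702*28913 + 17562) + (-154 + 31*(-83/17)) = (-107035926 + 17562) + (-154 - 2573/17) = -107018364 - 5191/17 = -1819317379/17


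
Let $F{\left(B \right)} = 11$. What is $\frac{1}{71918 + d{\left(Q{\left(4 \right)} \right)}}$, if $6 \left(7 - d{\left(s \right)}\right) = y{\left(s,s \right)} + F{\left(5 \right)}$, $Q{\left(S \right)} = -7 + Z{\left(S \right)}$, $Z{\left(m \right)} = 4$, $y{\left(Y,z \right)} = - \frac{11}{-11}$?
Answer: $\frac{1}{71923} \approx 1.3904 \cdot 10^{-5}$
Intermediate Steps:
$y{\left(Y,z \right)} = 1$ ($y{\left(Y,z \right)} = \left(-11\right) \left(- \frac{1}{11}\right) = 1$)
$Q{\left(S \right)} = -3$ ($Q{\left(S \right)} = -7 + 4 = -3$)
$d{\left(s \right)} = 5$ ($d{\left(s \right)} = 7 - \frac{1 + 11}{6} = 7 - 2 = 5$)
$\frac{1}{71918 + d{\left(Q{\left(4 \right)} \right)}} = \frac{1}{71918 + 5} = \frac{1}{71923}$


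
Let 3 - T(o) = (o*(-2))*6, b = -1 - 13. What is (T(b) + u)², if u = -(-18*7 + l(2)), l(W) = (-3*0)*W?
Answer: 1521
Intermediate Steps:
l(W) = 0 (l(W) = 0*W = 0)
b = -14
u = 126 (u = -(-18*7 + 0) = -(-126 + 0) = -1*(-126) = 126)
T(o) = 3 + 12*o (T(o) = 3 - o*(-2)*6 = 3 - (-2*o)*6 = 3 - (-12)*o = 3 + 12*o)
(T(b) + u)² = ((3 + 12*(-14)) + 126)² = ((3 - 168) + 126)² = (-165 + 126)² = (-39)² = 1521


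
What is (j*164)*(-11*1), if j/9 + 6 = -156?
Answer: 2630232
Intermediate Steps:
j = -1458 (j = -54 + 9*(-156) = -54 - 1404 = -1458)
(j*164)*(-11*1) = (-1458*164)*(-11*1) = -239112*(-11) = 2630232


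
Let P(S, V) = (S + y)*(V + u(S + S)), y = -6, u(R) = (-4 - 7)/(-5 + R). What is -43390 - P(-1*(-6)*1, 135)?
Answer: -43390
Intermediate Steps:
u(R) = -11/(-5 + R)
P(S, V) = (-6 + S)*(V - 11/(-5 + 2*S)) (P(S, V) = (S - 6)*(V - 11/(-5 + (S + S))) = (-6 + S)*(V - 11/(-5 + 2*S)))
-43390 - P(-1*(-6)*1, 135) = -43390 - (66 - 11*(-1*(-6)) + 135*(-6 - 1*(-6)*1)*(-5 + 2*(-1*(-6)*1)))/(-5 + 2*(-1*(-6)*1)) = -43390 - (66 - 66 + 135*(-6 + 6*1)*(-5 + 2*(6*1)))/(-5 + 2*(6*1)) = -43390 - (66 - 11*6 + 135*(-6 + 6)*(-5 + 2*6))/(-5 + 2*6) = -43390 - (66 - 66 + 135*0*(-5 + 12))/(-5 + 12) = -43390 - (66 - 66 + 135*0*7)/7 = -43390 - (66 - 66 + 0)/7 = -43390 - 0/7 = -43390 - 1*0 = -43390 + 0 = -43390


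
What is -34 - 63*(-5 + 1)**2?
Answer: -1042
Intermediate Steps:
-34 - 63*(-5 + 1)**2 = -34 - 63*(-4)**2 = -34 - 63*16 = -34 - 1008 = -1042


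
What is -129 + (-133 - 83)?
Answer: -345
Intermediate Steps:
-129 + (-133 - 83) = -129 - 216 = -345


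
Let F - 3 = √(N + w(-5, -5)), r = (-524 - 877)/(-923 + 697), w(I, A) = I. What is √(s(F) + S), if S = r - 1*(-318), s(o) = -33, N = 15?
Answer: √14873286/226 ≈ 17.065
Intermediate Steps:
r = 1401/226 (r = -1401/(-226) = -1401*(-1/226) = 1401/226 ≈ 6.1991)
F = 3 + √10 (F = 3 + √(15 - 5) = 3 + √10 ≈ 6.1623)
S = 73269/226 (S = 1401/226 - 1*(-318) = 1401/226 + 318 = 73269/226 ≈ 324.20)
√(s(F) + S) = √(-33 + 73269/226) = √(65811/226) = √14873286/226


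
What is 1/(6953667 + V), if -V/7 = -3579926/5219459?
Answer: 745637/5184914980805 ≈ 1.4381e-7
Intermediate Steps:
V = 3579926/745637 (V = -(-25059482)/5219459 = -7*(-511418/745637) = 3579926/745637 ≈ 4.8012)
1/(6953667 + V) = 1/(6953667 + 3579926/745637) = 1/(5184914980805/745637) = 745637/5184914980805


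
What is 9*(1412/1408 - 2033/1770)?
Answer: -136209/103840 ≈ -1.3117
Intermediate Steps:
9*(1412/1408 - 2033/1770) = 9*(1412*(1/1408) - 2033*1/1770) = 9*(353/352 - 2033/1770) = 9*(-45403/311520) = -136209/103840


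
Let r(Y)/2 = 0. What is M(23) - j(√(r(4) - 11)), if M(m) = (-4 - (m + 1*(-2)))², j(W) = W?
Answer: 625 - I*√11 ≈ 625.0 - 3.3166*I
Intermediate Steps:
r(Y) = 0 (r(Y) = 2*0 = 0)
M(m) = (-2 - m)² (M(m) = (-4 - (m - 2))² = (-4 - (-2 + m))² = (-4 + (2 - m))² = (-2 - m)²)
M(23) - j(√(r(4) - 11)) = (2 + 23)² - √(0 - 11) = 25² - √(-11) = 625 - I*√11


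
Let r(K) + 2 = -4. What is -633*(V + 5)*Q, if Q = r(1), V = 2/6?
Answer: 20256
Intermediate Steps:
V = ⅓ (V = 2*(⅙) = ⅓ ≈ 0.33333)
r(K) = -6 (r(K) = -2 - 4 = -6)
Q = -6
-633*(V + 5)*Q = -633*(⅓ + 5)*(-6) = -3376*(-6) = -633*(-32) = 20256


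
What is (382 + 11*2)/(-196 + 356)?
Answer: 101/40 ≈ 2.5250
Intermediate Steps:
(382 + 11*2)/(-196 + 356) = (382 + 22)/160 = 404*(1/160) = 101/40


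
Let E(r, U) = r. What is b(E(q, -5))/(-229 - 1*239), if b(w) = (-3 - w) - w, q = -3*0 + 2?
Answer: 7/468 ≈ 0.014957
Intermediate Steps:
q = 2 (q = 0 + 2 = 2)
b(w) = -3 - 2*w
b(E(q, -5))/(-229 - 1*239) = (-3 - 2*2)/(-229 - 1*239) = (-3 - 4)/(-229 - 239) = -7/(-468) = -7*(-1/468) = 7/468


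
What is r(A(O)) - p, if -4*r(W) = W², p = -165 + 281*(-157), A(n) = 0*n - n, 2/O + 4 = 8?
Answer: 708511/16 ≈ 44282.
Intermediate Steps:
O = ½ (O = 2/(-4 + 8) = 2/4 = 2*(¼) = ½ ≈ 0.50000)
A(n) = -n (A(n) = 0 - n = -n)
p = -44282 (p = -165 - 44117 = -44282)
r(W) = -W²/4
r(A(O)) - p = -(-1*½)²/4 - 1*(-44282) = -(-½)²/4 + 44282 = -¼*¼ + 44282 = -1/16 + 44282 = 708511/16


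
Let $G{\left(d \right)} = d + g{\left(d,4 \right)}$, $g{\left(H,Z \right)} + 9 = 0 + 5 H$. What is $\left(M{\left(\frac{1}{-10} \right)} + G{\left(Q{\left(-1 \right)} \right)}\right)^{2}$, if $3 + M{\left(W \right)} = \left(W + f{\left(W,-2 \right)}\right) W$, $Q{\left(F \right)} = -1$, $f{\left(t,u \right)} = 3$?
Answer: $\frac{3345241}{10000} \approx 334.52$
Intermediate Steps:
$g{\left(H,Z \right)} = -9 + 5 H$ ($g{\left(H,Z \right)} = -9 + \left(0 + 5 H\right) = -9 + 5 H$)
$G{\left(d \right)} = -9 + 6 d$ ($G{\left(d \right)} = d + \left(-9 + 5 d\right) = -9 + 6 d$)
$M{\left(W \right)} = -3 + W \left(3 + W\right)$ ($M{\left(W \right)} = -3 + \left(W + 3\right) W = -3 + \left(3 + W\right) W = -3 + W \left(3 + W\right)$)
$\left(M{\left(\frac{1}{-10} \right)} + G{\left(Q{\left(-1 \right)} \right)}\right)^{2} = \left(\left(-3 + \left(\frac{1}{-10}\right)^{2} + \frac{3}{-10}\right) + \left(-9 + 6 \left(-1\right)\right)\right)^{2} = \left(\left(-3 + \left(- \frac{1}{10}\right)^{2} + 3 \left(- \frac{1}{10}\right)\right) - 15\right)^{2} = \left(\left(-3 + \frac{1}{100} - \frac{3}{10}\right) - 15\right)^{2} = \left(- \frac{329}{100} - 15\right)^{2} = \left(- \frac{1829}{100}\right)^{2} = \frac{3345241}{10000}$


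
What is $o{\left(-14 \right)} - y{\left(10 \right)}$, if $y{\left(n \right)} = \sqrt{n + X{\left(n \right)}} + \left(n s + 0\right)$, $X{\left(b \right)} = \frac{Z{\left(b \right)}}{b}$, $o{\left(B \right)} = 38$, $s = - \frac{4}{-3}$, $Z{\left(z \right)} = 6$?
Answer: $\frac{74}{3} - \frac{\sqrt{265}}{5} \approx 21.411$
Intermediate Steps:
$s = \frac{4}{3}$ ($s = \left(-4\right) \left(- \frac{1}{3}\right) = \frac{4}{3} \approx 1.3333$)
$X{\left(b \right)} = \frac{6}{b}$
$y{\left(n \right)} = \sqrt{n + \frac{6}{n}} + \frac{4 n}{3}$ ($y{\left(n \right)} = \sqrt{n + \frac{6}{n}} + \left(n \frac{4}{3} + 0\right) = \sqrt{n + \frac{6}{n}} + \left(\frac{4 n}{3} + 0\right) = \sqrt{n + \frac{6}{n}} + \frac{4 n}{3}$)
$o{\left(-14 \right)} - y{\left(10 \right)} = 38 - \left(\sqrt{10 + \frac{6}{10}} + \frac{4}{3} \cdot 10\right) = 38 - \left(\sqrt{10 + 6 \cdot \frac{1}{10}} + \frac{40}{3}\right) = 38 - \left(\sqrt{10 + \frac{3}{5}} + \frac{40}{3}\right) = 38 - \left(\sqrt{\frac{53}{5}} + \frac{40}{3}\right) = 38 - \left(\frac{\sqrt{265}}{5} + \frac{40}{3}\right) = 38 - \left(\frac{40}{3} + \frac{\sqrt{265}}{5}\right) = \frac{74}{3} - \frac{\sqrt{265}}{5}$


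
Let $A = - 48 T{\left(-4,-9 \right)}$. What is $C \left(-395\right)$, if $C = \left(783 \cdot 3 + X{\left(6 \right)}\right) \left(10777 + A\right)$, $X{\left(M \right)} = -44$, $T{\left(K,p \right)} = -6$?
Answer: $-10074405875$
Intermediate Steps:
$A = 288$ ($A = \left(-48\right) \left(-6\right) = 288$)
$C = 25504825$ ($C = \left(783 \cdot 3 - 44\right) \left(10777 + 288\right) = \left(2349 - 44\right) 11065 = 2305 \cdot 11065 = 25504825$)
$C \left(-395\right) = 25504825 \left(-395\right) = -10074405875$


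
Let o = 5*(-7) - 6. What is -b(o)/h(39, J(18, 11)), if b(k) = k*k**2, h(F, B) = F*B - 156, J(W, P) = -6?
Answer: -68921/390 ≈ -176.72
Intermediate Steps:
h(F, B) = -156 + B*F (h(F, B) = B*F - 156 = -156 + B*F)
o = -41 (o = -35 - 6 = -41)
b(k) = k**3
-b(o)/h(39, J(18, 11)) = -(-41)**3/(-156 - 6*39) = -(-68921)/(-156 - 234) = -(-68921)/(-390) = -(-68921)*(-1)/390 = -1*68921/390 = -68921/390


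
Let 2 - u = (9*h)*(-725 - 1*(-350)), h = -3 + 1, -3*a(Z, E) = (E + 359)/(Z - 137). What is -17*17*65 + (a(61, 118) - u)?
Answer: -914653/76 ≈ -12035.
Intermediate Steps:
a(Z, E) = -(359 + E)/(3*(-137 + Z)) (a(Z, E) = -(E + 359)/(3*(Z - 137)) = -(359 + E)/(3*(-137 + Z)))
h = -2
u = -6748 (u = 2 - 9*(-2)*(-725 - 1*(-350)) = 2 - (-18)*(-725 + 350) = 2 - (-18)*(-375) = 2 - 1*6750 = 2 - 6750 = -6748)
-17*17*65 + (a(61, 118) - u) = -17*17*65 + ((-359 - 1*118)/(3*(-137 + 61)) - 1*(-6748)) = -289*65 + ((⅓)*(-359 - 118)/(-76) + 6748) = -18785 + ((⅓)*(-1/76)*(-477) + 6748) = -18785 + (159/76 + 6748) = -18785 + 513007/76 = -914653/76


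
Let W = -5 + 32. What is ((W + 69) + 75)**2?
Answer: 29241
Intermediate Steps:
W = 27
((W + 69) + 75)**2 = ((27 + 69) + 75)**2 = (96 + 75)**2 = 171**2 = 29241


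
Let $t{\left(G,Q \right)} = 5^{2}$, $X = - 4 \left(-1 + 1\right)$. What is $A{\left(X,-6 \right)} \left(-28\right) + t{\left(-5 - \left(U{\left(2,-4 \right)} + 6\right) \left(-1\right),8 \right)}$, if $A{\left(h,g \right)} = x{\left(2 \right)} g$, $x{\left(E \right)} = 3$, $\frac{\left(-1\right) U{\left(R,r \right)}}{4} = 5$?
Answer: $529$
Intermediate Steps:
$U{\left(R,r \right)} = -20$ ($U{\left(R,r \right)} = \left(-4\right) 5 = -20$)
$X = 0$ ($X = \left(-4\right) 0 = 0$)
$A{\left(h,g \right)} = 3 g$
$t{\left(G,Q \right)} = 25$
$A{\left(X,-6 \right)} \left(-28\right) + t{\left(-5 - \left(U{\left(2,-4 \right)} + 6\right) \left(-1\right),8 \right)} = 3 \left(-6\right) \left(-28\right) + 25 = \left(-18\right) \left(-28\right) + 25 = 504 + 25 = 529$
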